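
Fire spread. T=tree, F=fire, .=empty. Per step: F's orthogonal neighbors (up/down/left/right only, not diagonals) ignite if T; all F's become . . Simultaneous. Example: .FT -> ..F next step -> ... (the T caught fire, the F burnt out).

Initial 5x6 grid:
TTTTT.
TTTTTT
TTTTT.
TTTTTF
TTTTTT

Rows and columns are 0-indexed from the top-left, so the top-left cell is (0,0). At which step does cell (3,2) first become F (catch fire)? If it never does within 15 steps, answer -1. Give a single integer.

Step 1: cell (3,2)='T' (+2 fires, +1 burnt)
Step 2: cell (3,2)='T' (+3 fires, +2 burnt)
Step 3: cell (3,2)='F' (+4 fires, +3 burnt)
  -> target ignites at step 3
Step 4: cell (3,2)='.' (+6 fires, +4 burnt)
Step 5: cell (3,2)='.' (+5 fires, +6 burnt)
Step 6: cell (3,2)='.' (+4 fires, +5 burnt)
Step 7: cell (3,2)='.' (+2 fires, +4 burnt)
Step 8: cell (3,2)='.' (+1 fires, +2 burnt)
Step 9: cell (3,2)='.' (+0 fires, +1 burnt)
  fire out at step 9

3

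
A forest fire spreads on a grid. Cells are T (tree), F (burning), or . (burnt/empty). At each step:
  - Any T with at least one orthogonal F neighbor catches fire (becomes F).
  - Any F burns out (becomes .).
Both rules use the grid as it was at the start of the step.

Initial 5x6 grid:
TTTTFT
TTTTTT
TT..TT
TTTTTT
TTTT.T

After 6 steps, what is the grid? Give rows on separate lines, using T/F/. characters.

Step 1: 3 trees catch fire, 1 burn out
  TTTF.F
  TTTTFT
  TT..TT
  TTTTTT
  TTTT.T
Step 2: 4 trees catch fire, 3 burn out
  TTF...
  TTTF.F
  TT..FT
  TTTTTT
  TTTT.T
Step 3: 4 trees catch fire, 4 burn out
  TF....
  TTF...
  TT...F
  TTTTFT
  TTTT.T
Step 4: 4 trees catch fire, 4 burn out
  F.....
  TF....
  TT....
  TTTF.F
  TTTT.T
Step 5: 5 trees catch fire, 4 burn out
  ......
  F.....
  TF....
  TTF...
  TTTF.F
Step 6: 3 trees catch fire, 5 burn out
  ......
  ......
  F.....
  TF....
  TTF...

......
......
F.....
TF....
TTF...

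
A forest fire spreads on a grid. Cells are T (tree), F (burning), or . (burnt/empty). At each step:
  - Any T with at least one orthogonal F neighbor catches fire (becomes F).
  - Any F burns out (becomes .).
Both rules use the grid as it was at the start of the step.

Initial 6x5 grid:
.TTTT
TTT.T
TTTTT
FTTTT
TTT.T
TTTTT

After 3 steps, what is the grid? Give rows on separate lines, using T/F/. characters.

Step 1: 3 trees catch fire, 1 burn out
  .TTTT
  TTT.T
  FTTTT
  .FTTT
  FTT.T
  TTTTT
Step 2: 5 trees catch fire, 3 burn out
  .TTTT
  FTT.T
  .FTTT
  ..FTT
  .FT.T
  FTTTT
Step 3: 5 trees catch fire, 5 burn out
  .TTTT
  .FT.T
  ..FTT
  ...FT
  ..F.T
  .FTTT

.TTTT
.FT.T
..FTT
...FT
..F.T
.FTTT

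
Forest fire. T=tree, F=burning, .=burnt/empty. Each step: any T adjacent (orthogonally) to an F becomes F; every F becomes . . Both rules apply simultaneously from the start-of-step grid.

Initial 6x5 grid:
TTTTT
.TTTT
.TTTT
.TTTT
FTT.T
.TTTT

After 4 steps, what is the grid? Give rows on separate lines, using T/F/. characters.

Step 1: 1 trees catch fire, 1 burn out
  TTTTT
  .TTTT
  .TTTT
  .TTTT
  .FT.T
  .TTTT
Step 2: 3 trees catch fire, 1 burn out
  TTTTT
  .TTTT
  .TTTT
  .FTTT
  ..F.T
  .FTTT
Step 3: 3 trees catch fire, 3 burn out
  TTTTT
  .TTTT
  .FTTT
  ..FTT
  ....T
  ..FTT
Step 4: 4 trees catch fire, 3 burn out
  TTTTT
  .FTTT
  ..FTT
  ...FT
  ....T
  ...FT

TTTTT
.FTTT
..FTT
...FT
....T
...FT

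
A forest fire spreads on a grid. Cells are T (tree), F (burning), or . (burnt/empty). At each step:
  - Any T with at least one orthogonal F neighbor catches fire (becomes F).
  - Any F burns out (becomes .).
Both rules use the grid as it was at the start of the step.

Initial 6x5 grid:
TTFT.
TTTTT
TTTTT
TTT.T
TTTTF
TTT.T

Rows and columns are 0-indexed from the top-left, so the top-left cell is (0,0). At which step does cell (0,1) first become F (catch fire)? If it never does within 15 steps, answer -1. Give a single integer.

Step 1: cell (0,1)='F' (+6 fires, +2 burnt)
  -> target ignites at step 1
Step 2: cell (0,1)='.' (+6 fires, +6 burnt)
Step 3: cell (0,1)='.' (+7 fires, +6 burnt)
Step 4: cell (0,1)='.' (+4 fires, +7 burnt)
Step 5: cell (0,1)='.' (+2 fires, +4 burnt)
Step 6: cell (0,1)='.' (+0 fires, +2 burnt)
  fire out at step 6

1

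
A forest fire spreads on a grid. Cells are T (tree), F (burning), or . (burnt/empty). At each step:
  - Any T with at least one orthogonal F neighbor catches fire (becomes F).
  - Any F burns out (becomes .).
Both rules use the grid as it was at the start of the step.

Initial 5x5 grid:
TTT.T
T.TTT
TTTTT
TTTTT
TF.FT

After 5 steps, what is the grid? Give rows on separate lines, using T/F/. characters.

Step 1: 4 trees catch fire, 2 burn out
  TTT.T
  T.TTT
  TTTTT
  TFTFT
  F...F
Step 2: 5 trees catch fire, 4 burn out
  TTT.T
  T.TTT
  TFTFT
  F.F.F
  .....
Step 3: 4 trees catch fire, 5 burn out
  TTT.T
  T.TFT
  F.F.F
  .....
  .....
Step 4: 3 trees catch fire, 4 burn out
  TTT.T
  F.F.F
  .....
  .....
  .....
Step 5: 3 trees catch fire, 3 burn out
  FTF.F
  .....
  .....
  .....
  .....

FTF.F
.....
.....
.....
.....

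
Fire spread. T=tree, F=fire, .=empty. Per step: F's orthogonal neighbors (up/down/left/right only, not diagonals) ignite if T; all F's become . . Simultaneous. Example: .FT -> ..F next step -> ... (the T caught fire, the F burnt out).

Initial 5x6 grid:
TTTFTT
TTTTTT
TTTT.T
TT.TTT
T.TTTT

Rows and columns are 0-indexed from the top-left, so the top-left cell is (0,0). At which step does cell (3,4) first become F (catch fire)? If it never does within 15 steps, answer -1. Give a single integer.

Step 1: cell (3,4)='T' (+3 fires, +1 burnt)
Step 2: cell (3,4)='T' (+5 fires, +3 burnt)
Step 3: cell (3,4)='T' (+5 fires, +5 burnt)
Step 4: cell (3,4)='F' (+5 fires, +5 burnt)
  -> target ignites at step 4
Step 5: cell (3,4)='.' (+5 fires, +5 burnt)
Step 6: cell (3,4)='.' (+2 fires, +5 burnt)
Step 7: cell (3,4)='.' (+1 fires, +2 burnt)
Step 8: cell (3,4)='.' (+0 fires, +1 burnt)
  fire out at step 8

4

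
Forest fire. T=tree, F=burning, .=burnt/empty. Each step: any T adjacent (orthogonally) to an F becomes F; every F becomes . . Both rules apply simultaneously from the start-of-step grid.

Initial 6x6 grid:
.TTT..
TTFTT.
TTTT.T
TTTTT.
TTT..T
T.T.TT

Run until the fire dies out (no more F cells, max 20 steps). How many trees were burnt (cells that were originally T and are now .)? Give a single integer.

Step 1: +4 fires, +1 burnt (F count now 4)
Step 2: +7 fires, +4 burnt (F count now 7)
Step 3: +4 fires, +7 burnt (F count now 4)
Step 4: +4 fires, +4 burnt (F count now 4)
Step 5: +1 fires, +4 burnt (F count now 1)
Step 6: +1 fires, +1 burnt (F count now 1)
Step 7: +0 fires, +1 burnt (F count now 0)
Fire out after step 7
Initially T: 25, now '.': 32
Total burnt (originally-T cells now '.'): 21

Answer: 21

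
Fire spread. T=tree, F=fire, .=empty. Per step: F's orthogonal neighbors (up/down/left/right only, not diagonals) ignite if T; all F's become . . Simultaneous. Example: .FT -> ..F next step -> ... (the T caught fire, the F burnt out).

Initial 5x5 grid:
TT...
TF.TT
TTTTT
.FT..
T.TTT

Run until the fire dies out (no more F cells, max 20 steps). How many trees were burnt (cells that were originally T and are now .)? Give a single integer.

Step 1: +4 fires, +2 burnt (F count now 4)
Step 2: +4 fires, +4 burnt (F count now 4)
Step 3: +2 fires, +4 burnt (F count now 2)
Step 4: +3 fires, +2 burnt (F count now 3)
Step 5: +1 fires, +3 burnt (F count now 1)
Step 6: +0 fires, +1 burnt (F count now 0)
Fire out after step 6
Initially T: 15, now '.': 24
Total burnt (originally-T cells now '.'): 14

Answer: 14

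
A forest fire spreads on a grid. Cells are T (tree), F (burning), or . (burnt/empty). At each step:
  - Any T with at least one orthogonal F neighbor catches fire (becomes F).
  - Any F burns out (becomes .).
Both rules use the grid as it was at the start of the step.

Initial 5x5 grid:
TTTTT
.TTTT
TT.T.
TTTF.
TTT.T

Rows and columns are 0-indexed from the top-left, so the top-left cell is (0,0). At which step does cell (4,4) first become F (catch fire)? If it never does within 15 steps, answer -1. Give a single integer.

Step 1: cell (4,4)='T' (+2 fires, +1 burnt)
Step 2: cell (4,4)='T' (+3 fires, +2 burnt)
Step 3: cell (4,4)='T' (+6 fires, +3 burnt)
Step 4: cell (4,4)='T' (+5 fires, +6 burnt)
Step 5: cell (4,4)='T' (+1 fires, +5 burnt)
Step 6: cell (4,4)='T' (+1 fires, +1 burnt)
Step 7: cell (4,4)='T' (+0 fires, +1 burnt)
  fire out at step 7
Target never catches fire within 15 steps

-1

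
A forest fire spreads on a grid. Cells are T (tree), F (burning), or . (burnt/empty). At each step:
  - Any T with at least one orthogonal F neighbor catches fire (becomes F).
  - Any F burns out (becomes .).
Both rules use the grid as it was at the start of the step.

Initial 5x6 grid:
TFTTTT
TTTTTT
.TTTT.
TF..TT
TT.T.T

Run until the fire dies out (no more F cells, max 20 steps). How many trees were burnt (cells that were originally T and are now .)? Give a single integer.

Answer: 21

Derivation:
Step 1: +6 fires, +2 burnt (F count now 6)
Step 2: +5 fires, +6 burnt (F count now 5)
Step 3: +3 fires, +5 burnt (F count now 3)
Step 4: +3 fires, +3 burnt (F count now 3)
Step 5: +2 fires, +3 burnt (F count now 2)
Step 6: +1 fires, +2 burnt (F count now 1)
Step 7: +1 fires, +1 burnt (F count now 1)
Step 8: +0 fires, +1 burnt (F count now 0)
Fire out after step 8
Initially T: 22, now '.': 29
Total burnt (originally-T cells now '.'): 21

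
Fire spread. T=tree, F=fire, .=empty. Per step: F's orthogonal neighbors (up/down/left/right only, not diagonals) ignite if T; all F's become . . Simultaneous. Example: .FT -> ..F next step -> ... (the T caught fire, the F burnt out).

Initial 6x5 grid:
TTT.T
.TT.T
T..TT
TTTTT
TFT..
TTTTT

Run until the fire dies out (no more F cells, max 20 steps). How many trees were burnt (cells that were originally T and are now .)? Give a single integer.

Step 1: +4 fires, +1 burnt (F count now 4)
Step 2: +4 fires, +4 burnt (F count now 4)
Step 3: +3 fires, +4 burnt (F count now 3)
Step 4: +3 fires, +3 burnt (F count now 3)
Step 5: +1 fires, +3 burnt (F count now 1)
Step 6: +1 fires, +1 burnt (F count now 1)
Step 7: +1 fires, +1 burnt (F count now 1)
Step 8: +0 fires, +1 burnt (F count now 0)
Fire out after step 8
Initially T: 22, now '.': 25
Total burnt (originally-T cells now '.'): 17

Answer: 17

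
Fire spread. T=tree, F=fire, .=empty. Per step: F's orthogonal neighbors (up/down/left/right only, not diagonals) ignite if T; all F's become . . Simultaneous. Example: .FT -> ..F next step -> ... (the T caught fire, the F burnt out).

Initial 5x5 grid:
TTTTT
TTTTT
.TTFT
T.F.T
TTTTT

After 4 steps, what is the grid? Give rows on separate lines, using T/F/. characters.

Step 1: 4 trees catch fire, 2 burn out
  TTTTT
  TTTFT
  .TF.F
  T...T
  TTFTT
Step 2: 7 trees catch fire, 4 burn out
  TTTFT
  TTF.F
  .F...
  T...F
  TF.FT
Step 3: 5 trees catch fire, 7 burn out
  TTF.F
  TF...
  .....
  T....
  F...F
Step 4: 3 trees catch fire, 5 burn out
  TF...
  F....
  .....
  F....
  .....

TF...
F....
.....
F....
.....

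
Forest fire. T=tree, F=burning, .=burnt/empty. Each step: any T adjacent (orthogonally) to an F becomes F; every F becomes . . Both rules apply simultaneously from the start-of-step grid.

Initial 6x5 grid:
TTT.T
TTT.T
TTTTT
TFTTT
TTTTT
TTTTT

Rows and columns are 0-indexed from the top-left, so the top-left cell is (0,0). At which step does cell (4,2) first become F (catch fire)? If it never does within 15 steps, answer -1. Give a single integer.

Step 1: cell (4,2)='T' (+4 fires, +1 burnt)
Step 2: cell (4,2)='F' (+7 fires, +4 burnt)
  -> target ignites at step 2
Step 3: cell (4,2)='.' (+8 fires, +7 burnt)
Step 4: cell (4,2)='.' (+5 fires, +8 burnt)
Step 5: cell (4,2)='.' (+2 fires, +5 burnt)
Step 6: cell (4,2)='.' (+1 fires, +2 burnt)
Step 7: cell (4,2)='.' (+0 fires, +1 burnt)
  fire out at step 7

2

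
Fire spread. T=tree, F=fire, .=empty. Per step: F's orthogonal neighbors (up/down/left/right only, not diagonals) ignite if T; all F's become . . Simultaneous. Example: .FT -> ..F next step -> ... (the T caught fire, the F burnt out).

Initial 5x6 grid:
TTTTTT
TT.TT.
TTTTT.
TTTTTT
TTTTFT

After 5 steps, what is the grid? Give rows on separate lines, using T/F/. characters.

Step 1: 3 trees catch fire, 1 burn out
  TTTTTT
  TT.TT.
  TTTTT.
  TTTTFT
  TTTF.F
Step 2: 4 trees catch fire, 3 burn out
  TTTTTT
  TT.TT.
  TTTTF.
  TTTF.F
  TTF...
Step 3: 4 trees catch fire, 4 burn out
  TTTTTT
  TT.TF.
  TTTF..
  TTF...
  TF....
Step 4: 5 trees catch fire, 4 burn out
  TTTTFT
  TT.F..
  TTF...
  TF....
  F.....
Step 5: 4 trees catch fire, 5 burn out
  TTTF.F
  TT....
  TF....
  F.....
  ......

TTTF.F
TT....
TF....
F.....
......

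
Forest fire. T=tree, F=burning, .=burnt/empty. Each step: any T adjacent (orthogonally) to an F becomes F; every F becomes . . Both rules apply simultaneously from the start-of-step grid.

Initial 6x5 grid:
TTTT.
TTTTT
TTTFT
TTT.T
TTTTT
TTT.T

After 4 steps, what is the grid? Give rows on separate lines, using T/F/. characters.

Step 1: 3 trees catch fire, 1 burn out
  TTTT.
  TTTFT
  TTF.F
  TTT.T
  TTTTT
  TTT.T
Step 2: 6 trees catch fire, 3 burn out
  TTTF.
  TTF.F
  TF...
  TTF.F
  TTTTT
  TTT.T
Step 3: 6 trees catch fire, 6 burn out
  TTF..
  TF...
  F....
  TF...
  TTFTF
  TTT.T
Step 4: 7 trees catch fire, 6 burn out
  TF...
  F....
  .....
  F....
  TF.F.
  TTF.F

TF...
F....
.....
F....
TF.F.
TTF.F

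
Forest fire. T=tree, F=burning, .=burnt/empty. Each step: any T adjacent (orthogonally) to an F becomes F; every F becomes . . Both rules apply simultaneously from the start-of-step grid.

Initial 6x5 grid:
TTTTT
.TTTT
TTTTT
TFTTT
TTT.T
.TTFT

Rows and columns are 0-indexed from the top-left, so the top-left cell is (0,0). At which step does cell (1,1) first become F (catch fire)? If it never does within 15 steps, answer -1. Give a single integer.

Step 1: cell (1,1)='T' (+6 fires, +2 burnt)
Step 2: cell (1,1)='F' (+8 fires, +6 burnt)
  -> target ignites at step 2
Step 3: cell (1,1)='.' (+4 fires, +8 burnt)
Step 4: cell (1,1)='.' (+4 fires, +4 burnt)
Step 5: cell (1,1)='.' (+2 fires, +4 burnt)
Step 6: cell (1,1)='.' (+1 fires, +2 burnt)
Step 7: cell (1,1)='.' (+0 fires, +1 burnt)
  fire out at step 7

2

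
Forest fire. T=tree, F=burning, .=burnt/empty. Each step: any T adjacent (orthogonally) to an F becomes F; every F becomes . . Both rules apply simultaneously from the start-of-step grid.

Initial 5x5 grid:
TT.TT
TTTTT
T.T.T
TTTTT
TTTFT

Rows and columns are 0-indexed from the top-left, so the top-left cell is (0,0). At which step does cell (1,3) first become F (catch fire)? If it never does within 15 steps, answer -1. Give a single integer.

Step 1: cell (1,3)='T' (+3 fires, +1 burnt)
Step 2: cell (1,3)='T' (+3 fires, +3 burnt)
Step 3: cell (1,3)='T' (+4 fires, +3 burnt)
Step 4: cell (1,3)='T' (+3 fires, +4 burnt)
Step 5: cell (1,3)='F' (+4 fires, +3 burnt)
  -> target ignites at step 5
Step 6: cell (1,3)='.' (+3 fires, +4 burnt)
Step 7: cell (1,3)='.' (+1 fires, +3 burnt)
Step 8: cell (1,3)='.' (+0 fires, +1 burnt)
  fire out at step 8

5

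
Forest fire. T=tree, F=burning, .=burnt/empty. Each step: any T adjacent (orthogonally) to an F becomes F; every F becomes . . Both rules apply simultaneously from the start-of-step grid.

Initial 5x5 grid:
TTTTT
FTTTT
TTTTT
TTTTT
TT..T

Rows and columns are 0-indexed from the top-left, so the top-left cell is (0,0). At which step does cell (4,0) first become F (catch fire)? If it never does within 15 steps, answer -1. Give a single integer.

Step 1: cell (4,0)='T' (+3 fires, +1 burnt)
Step 2: cell (4,0)='T' (+4 fires, +3 burnt)
Step 3: cell (4,0)='F' (+5 fires, +4 burnt)
  -> target ignites at step 3
Step 4: cell (4,0)='.' (+5 fires, +5 burnt)
Step 5: cell (4,0)='.' (+3 fires, +5 burnt)
Step 6: cell (4,0)='.' (+1 fires, +3 burnt)
Step 7: cell (4,0)='.' (+1 fires, +1 burnt)
Step 8: cell (4,0)='.' (+0 fires, +1 burnt)
  fire out at step 8

3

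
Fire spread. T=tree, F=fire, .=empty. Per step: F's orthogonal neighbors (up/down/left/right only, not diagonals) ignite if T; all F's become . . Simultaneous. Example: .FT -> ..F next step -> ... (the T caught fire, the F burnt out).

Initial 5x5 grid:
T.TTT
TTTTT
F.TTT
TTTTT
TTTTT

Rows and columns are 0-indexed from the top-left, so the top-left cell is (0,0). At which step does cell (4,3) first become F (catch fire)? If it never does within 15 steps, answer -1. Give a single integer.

Step 1: cell (4,3)='T' (+2 fires, +1 burnt)
Step 2: cell (4,3)='T' (+4 fires, +2 burnt)
Step 3: cell (4,3)='T' (+3 fires, +4 burnt)
Step 4: cell (4,3)='T' (+5 fires, +3 burnt)
Step 5: cell (4,3)='F' (+5 fires, +5 burnt)
  -> target ignites at step 5
Step 6: cell (4,3)='.' (+3 fires, +5 burnt)
Step 7: cell (4,3)='.' (+0 fires, +3 burnt)
  fire out at step 7

5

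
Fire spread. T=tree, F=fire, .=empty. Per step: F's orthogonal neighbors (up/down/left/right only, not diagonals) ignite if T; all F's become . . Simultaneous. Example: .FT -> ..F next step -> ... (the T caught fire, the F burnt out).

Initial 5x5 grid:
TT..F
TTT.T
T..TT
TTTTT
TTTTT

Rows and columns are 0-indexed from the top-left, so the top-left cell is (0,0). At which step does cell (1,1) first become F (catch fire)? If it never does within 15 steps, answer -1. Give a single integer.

Step 1: cell (1,1)='T' (+1 fires, +1 burnt)
Step 2: cell (1,1)='T' (+1 fires, +1 burnt)
Step 3: cell (1,1)='T' (+2 fires, +1 burnt)
Step 4: cell (1,1)='T' (+2 fires, +2 burnt)
Step 5: cell (1,1)='T' (+2 fires, +2 burnt)
Step 6: cell (1,1)='T' (+2 fires, +2 burnt)
Step 7: cell (1,1)='T' (+2 fires, +2 burnt)
Step 8: cell (1,1)='T' (+2 fires, +2 burnt)
Step 9: cell (1,1)='T' (+1 fires, +2 burnt)
Step 10: cell (1,1)='F' (+2 fires, +1 burnt)
  -> target ignites at step 10
Step 11: cell (1,1)='.' (+2 fires, +2 burnt)
Step 12: cell (1,1)='.' (+0 fires, +2 burnt)
  fire out at step 12

10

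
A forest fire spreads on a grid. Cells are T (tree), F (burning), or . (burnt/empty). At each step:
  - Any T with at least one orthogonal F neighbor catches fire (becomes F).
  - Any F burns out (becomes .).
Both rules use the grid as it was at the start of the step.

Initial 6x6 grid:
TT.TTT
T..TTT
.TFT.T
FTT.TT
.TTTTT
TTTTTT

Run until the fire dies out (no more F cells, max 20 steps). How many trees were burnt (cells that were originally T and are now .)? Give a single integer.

Answer: 24

Derivation:
Step 1: +4 fires, +2 burnt (F count now 4)
Step 2: +3 fires, +4 burnt (F count now 3)
Step 3: +5 fires, +3 burnt (F count now 5)
Step 4: +5 fires, +5 burnt (F count now 5)
Step 5: +5 fires, +5 burnt (F count now 5)
Step 6: +2 fires, +5 burnt (F count now 2)
Step 7: +0 fires, +2 burnt (F count now 0)
Fire out after step 7
Initially T: 27, now '.': 33
Total burnt (originally-T cells now '.'): 24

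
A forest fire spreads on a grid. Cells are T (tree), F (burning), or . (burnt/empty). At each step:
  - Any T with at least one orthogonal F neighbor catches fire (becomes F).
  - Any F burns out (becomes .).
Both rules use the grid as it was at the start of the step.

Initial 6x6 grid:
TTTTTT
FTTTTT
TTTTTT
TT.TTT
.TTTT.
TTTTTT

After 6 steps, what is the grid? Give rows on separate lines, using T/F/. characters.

Step 1: 3 trees catch fire, 1 burn out
  FTTTTT
  .FTTTT
  FTTTTT
  TT.TTT
  .TTTT.
  TTTTTT
Step 2: 4 trees catch fire, 3 burn out
  .FTTTT
  ..FTTT
  .FTTTT
  FT.TTT
  .TTTT.
  TTTTTT
Step 3: 4 trees catch fire, 4 burn out
  ..FTTT
  ...FTT
  ..FTTT
  .F.TTT
  .TTTT.
  TTTTTT
Step 4: 4 trees catch fire, 4 burn out
  ...FTT
  ....FT
  ...FTT
  ...TTT
  .FTTT.
  TTTTTT
Step 5: 6 trees catch fire, 4 burn out
  ....FT
  .....F
  ....FT
  ...FTT
  ..FTT.
  TFTTTT
Step 6: 6 trees catch fire, 6 burn out
  .....F
  ......
  .....F
  ....FT
  ...FT.
  F.FTTT

.....F
......
.....F
....FT
...FT.
F.FTTT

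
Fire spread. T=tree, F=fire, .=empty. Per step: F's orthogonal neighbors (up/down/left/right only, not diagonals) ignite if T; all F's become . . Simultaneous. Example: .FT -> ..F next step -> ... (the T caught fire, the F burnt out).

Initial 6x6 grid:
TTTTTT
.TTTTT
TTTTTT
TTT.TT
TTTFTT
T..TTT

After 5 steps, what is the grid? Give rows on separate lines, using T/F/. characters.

Step 1: 3 trees catch fire, 1 burn out
  TTTTTT
  .TTTTT
  TTTTTT
  TTT.TT
  TTF.FT
  T..FTT
Step 2: 5 trees catch fire, 3 burn out
  TTTTTT
  .TTTTT
  TTTTTT
  TTF.FT
  TF...F
  T...FT
Step 3: 6 trees catch fire, 5 burn out
  TTTTTT
  .TTTTT
  TTFTFT
  TF...F
  F.....
  T....F
Step 4: 7 trees catch fire, 6 burn out
  TTTTTT
  .TFTFT
  TF.F.F
  F.....
  ......
  F.....
Step 5: 6 trees catch fire, 7 burn out
  TTFTFT
  .F.F.F
  F.....
  ......
  ......
  ......

TTFTFT
.F.F.F
F.....
......
......
......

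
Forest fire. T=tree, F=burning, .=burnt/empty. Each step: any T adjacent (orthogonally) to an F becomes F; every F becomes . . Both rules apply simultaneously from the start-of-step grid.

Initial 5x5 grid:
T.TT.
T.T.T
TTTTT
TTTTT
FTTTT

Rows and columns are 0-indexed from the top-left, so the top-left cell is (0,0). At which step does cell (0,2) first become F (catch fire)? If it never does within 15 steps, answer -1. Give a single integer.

Step 1: cell (0,2)='T' (+2 fires, +1 burnt)
Step 2: cell (0,2)='T' (+3 fires, +2 burnt)
Step 3: cell (0,2)='T' (+4 fires, +3 burnt)
Step 4: cell (0,2)='T' (+4 fires, +4 burnt)
Step 5: cell (0,2)='T' (+3 fires, +4 burnt)
Step 6: cell (0,2)='F' (+2 fires, +3 burnt)
  -> target ignites at step 6
Step 7: cell (0,2)='.' (+2 fires, +2 burnt)
Step 8: cell (0,2)='.' (+0 fires, +2 burnt)
  fire out at step 8

6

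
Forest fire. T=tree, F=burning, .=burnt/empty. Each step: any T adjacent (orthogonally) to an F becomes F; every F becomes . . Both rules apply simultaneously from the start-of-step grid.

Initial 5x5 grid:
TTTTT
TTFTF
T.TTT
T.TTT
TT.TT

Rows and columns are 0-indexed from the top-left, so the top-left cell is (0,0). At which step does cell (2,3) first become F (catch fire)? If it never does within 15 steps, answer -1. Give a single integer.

Step 1: cell (2,3)='T' (+6 fires, +2 burnt)
Step 2: cell (2,3)='F' (+6 fires, +6 burnt)
  -> target ignites at step 2
Step 3: cell (2,3)='.' (+4 fires, +6 burnt)
Step 4: cell (2,3)='.' (+2 fires, +4 burnt)
Step 5: cell (2,3)='.' (+1 fires, +2 burnt)
Step 6: cell (2,3)='.' (+1 fires, +1 burnt)
Step 7: cell (2,3)='.' (+0 fires, +1 burnt)
  fire out at step 7

2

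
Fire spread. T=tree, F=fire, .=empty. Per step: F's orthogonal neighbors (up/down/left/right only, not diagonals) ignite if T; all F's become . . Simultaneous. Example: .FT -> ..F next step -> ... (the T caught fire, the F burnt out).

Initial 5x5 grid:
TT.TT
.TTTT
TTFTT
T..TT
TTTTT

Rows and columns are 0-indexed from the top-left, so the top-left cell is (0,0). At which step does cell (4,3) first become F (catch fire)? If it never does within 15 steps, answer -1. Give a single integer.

Step 1: cell (4,3)='T' (+3 fires, +1 burnt)
Step 2: cell (4,3)='T' (+5 fires, +3 burnt)
Step 3: cell (4,3)='F' (+6 fires, +5 burnt)
  -> target ignites at step 3
Step 4: cell (4,3)='.' (+5 fires, +6 burnt)
Step 5: cell (4,3)='.' (+1 fires, +5 burnt)
Step 6: cell (4,3)='.' (+0 fires, +1 burnt)
  fire out at step 6

3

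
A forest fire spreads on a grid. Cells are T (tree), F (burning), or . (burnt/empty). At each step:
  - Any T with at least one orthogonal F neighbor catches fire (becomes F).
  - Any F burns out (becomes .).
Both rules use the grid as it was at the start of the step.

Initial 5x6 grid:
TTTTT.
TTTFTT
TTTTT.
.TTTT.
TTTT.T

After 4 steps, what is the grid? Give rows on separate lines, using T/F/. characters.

Step 1: 4 trees catch fire, 1 burn out
  TTTFT.
  TTF.FT
  TTTFT.
  .TTTT.
  TTTT.T
Step 2: 7 trees catch fire, 4 burn out
  TTF.F.
  TF...F
  TTF.F.
  .TTFT.
  TTTT.T
Step 3: 6 trees catch fire, 7 burn out
  TF....
  F.....
  TF....
  .TF.F.
  TTTF.T
Step 4: 4 trees catch fire, 6 burn out
  F.....
  ......
  F.....
  .F....
  TTF..T

F.....
......
F.....
.F....
TTF..T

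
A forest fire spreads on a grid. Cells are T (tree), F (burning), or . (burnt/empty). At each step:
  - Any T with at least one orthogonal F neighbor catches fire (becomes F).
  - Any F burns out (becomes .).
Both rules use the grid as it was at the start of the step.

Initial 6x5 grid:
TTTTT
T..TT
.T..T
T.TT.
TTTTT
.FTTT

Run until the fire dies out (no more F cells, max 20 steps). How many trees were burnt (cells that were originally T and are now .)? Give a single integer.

Step 1: +2 fires, +1 burnt (F count now 2)
Step 2: +3 fires, +2 burnt (F count now 3)
Step 3: +4 fires, +3 burnt (F count now 4)
Step 4: +2 fires, +4 burnt (F count now 2)
Step 5: +0 fires, +2 burnt (F count now 0)
Fire out after step 5
Initially T: 21, now '.': 20
Total burnt (originally-T cells now '.'): 11

Answer: 11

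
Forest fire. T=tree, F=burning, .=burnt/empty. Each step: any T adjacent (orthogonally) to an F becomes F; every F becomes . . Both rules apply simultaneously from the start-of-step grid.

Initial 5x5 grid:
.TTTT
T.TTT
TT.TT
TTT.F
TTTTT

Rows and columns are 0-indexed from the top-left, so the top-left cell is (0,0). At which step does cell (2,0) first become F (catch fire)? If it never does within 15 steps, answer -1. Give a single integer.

Step 1: cell (2,0)='T' (+2 fires, +1 burnt)
Step 2: cell (2,0)='T' (+3 fires, +2 burnt)
Step 3: cell (2,0)='T' (+3 fires, +3 burnt)
Step 4: cell (2,0)='T' (+4 fires, +3 burnt)
Step 5: cell (2,0)='T' (+3 fires, +4 burnt)
Step 6: cell (2,0)='T' (+3 fires, +3 burnt)
Step 7: cell (2,0)='F' (+1 fires, +3 burnt)
  -> target ignites at step 7
Step 8: cell (2,0)='.' (+1 fires, +1 burnt)
Step 9: cell (2,0)='.' (+0 fires, +1 burnt)
  fire out at step 9

7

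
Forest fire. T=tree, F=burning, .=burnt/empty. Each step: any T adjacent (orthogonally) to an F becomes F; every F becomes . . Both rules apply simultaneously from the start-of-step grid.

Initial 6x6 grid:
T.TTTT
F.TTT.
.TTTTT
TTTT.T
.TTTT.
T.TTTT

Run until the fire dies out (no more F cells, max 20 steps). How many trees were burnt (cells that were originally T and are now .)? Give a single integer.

Step 1: +1 fires, +1 burnt (F count now 1)
Step 2: +0 fires, +1 burnt (F count now 0)
Fire out after step 2
Initially T: 27, now '.': 10
Total burnt (originally-T cells now '.'): 1

Answer: 1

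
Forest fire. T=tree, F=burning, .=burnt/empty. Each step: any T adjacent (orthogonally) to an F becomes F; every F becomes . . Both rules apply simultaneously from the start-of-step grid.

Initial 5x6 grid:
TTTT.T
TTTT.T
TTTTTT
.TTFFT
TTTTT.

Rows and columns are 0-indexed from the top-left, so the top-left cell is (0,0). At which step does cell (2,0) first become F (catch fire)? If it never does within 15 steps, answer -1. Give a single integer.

Step 1: cell (2,0)='T' (+6 fires, +2 burnt)
Step 2: cell (2,0)='T' (+5 fires, +6 burnt)
Step 3: cell (2,0)='T' (+5 fires, +5 burnt)
Step 4: cell (2,0)='F' (+5 fires, +5 burnt)
  -> target ignites at step 4
Step 5: cell (2,0)='.' (+2 fires, +5 burnt)
Step 6: cell (2,0)='.' (+1 fires, +2 burnt)
Step 7: cell (2,0)='.' (+0 fires, +1 burnt)
  fire out at step 7

4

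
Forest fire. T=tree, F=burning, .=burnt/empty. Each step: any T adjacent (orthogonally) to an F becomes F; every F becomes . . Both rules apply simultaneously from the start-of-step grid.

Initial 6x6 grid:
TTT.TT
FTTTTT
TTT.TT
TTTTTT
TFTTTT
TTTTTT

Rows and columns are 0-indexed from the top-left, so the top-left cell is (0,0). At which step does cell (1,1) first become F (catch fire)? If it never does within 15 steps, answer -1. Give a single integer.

Step 1: cell (1,1)='F' (+7 fires, +2 burnt)
  -> target ignites at step 1
Step 2: cell (1,1)='.' (+8 fires, +7 burnt)
Step 3: cell (1,1)='.' (+6 fires, +8 burnt)
Step 4: cell (1,1)='.' (+4 fires, +6 burnt)
Step 5: cell (1,1)='.' (+5 fires, +4 burnt)
Step 6: cell (1,1)='.' (+2 fires, +5 burnt)
Step 7: cell (1,1)='.' (+0 fires, +2 burnt)
  fire out at step 7

1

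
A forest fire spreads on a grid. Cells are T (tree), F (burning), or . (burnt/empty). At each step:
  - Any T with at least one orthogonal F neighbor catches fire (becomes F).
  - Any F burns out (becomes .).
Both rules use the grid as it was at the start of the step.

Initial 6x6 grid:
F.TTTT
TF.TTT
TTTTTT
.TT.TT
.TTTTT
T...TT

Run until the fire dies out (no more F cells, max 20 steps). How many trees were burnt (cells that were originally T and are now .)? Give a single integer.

Answer: 25

Derivation:
Step 1: +2 fires, +2 burnt (F count now 2)
Step 2: +3 fires, +2 burnt (F count now 3)
Step 3: +3 fires, +3 burnt (F count now 3)
Step 4: +3 fires, +3 burnt (F count now 3)
Step 5: +5 fires, +3 burnt (F count now 5)
Step 6: +5 fires, +5 burnt (F count now 5)
Step 7: +3 fires, +5 burnt (F count now 3)
Step 8: +1 fires, +3 burnt (F count now 1)
Step 9: +0 fires, +1 burnt (F count now 0)
Fire out after step 9
Initially T: 26, now '.': 35
Total burnt (originally-T cells now '.'): 25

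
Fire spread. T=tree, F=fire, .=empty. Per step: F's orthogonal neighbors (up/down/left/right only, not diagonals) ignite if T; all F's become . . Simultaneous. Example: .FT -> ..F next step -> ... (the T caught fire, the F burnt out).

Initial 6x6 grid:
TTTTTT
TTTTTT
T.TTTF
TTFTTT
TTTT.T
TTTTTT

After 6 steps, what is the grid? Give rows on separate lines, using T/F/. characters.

Step 1: 7 trees catch fire, 2 burn out
  TTTTTT
  TTTTTF
  T.FTF.
  TF.FTF
  TTFT.T
  TTTTTT
Step 2: 10 trees catch fire, 7 burn out
  TTTTTF
  TTFTF.
  T..F..
  F...F.
  TF.F.F
  TTFTTT
Step 3: 9 trees catch fire, 10 burn out
  TTFTF.
  TF.F..
  F.....
  ......
  F.....
  TF.FTF
Step 4: 5 trees catch fire, 9 burn out
  TF.F..
  F.....
  ......
  ......
  ......
  F...F.
Step 5: 1 trees catch fire, 5 burn out
  F.....
  ......
  ......
  ......
  ......
  ......
Step 6: 0 trees catch fire, 1 burn out
  ......
  ......
  ......
  ......
  ......
  ......

......
......
......
......
......
......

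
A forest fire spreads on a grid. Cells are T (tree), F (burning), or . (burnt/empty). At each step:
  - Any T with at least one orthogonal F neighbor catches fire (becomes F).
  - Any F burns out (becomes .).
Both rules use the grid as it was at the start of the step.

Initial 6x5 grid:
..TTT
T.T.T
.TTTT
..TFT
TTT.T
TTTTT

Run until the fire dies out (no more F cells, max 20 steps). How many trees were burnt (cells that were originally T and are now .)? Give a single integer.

Step 1: +3 fires, +1 burnt (F count now 3)
Step 2: +4 fires, +3 burnt (F count now 4)
Step 3: +6 fires, +4 burnt (F count now 6)
Step 4: +5 fires, +6 burnt (F count now 5)
Step 5: +2 fires, +5 burnt (F count now 2)
Step 6: +0 fires, +2 burnt (F count now 0)
Fire out after step 6
Initially T: 21, now '.': 29
Total burnt (originally-T cells now '.'): 20

Answer: 20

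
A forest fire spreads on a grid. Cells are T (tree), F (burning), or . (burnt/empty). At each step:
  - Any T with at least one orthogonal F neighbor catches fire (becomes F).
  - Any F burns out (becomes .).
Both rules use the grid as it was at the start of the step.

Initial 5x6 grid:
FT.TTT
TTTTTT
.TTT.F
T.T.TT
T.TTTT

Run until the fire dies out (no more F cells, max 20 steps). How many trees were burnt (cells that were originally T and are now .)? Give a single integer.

Answer: 20

Derivation:
Step 1: +4 fires, +2 burnt (F count now 4)
Step 2: +5 fires, +4 burnt (F count now 5)
Step 3: +5 fires, +5 burnt (F count now 5)
Step 4: +4 fires, +5 burnt (F count now 4)
Step 5: +2 fires, +4 burnt (F count now 2)
Step 6: +0 fires, +2 burnt (F count now 0)
Fire out after step 6
Initially T: 22, now '.': 28
Total burnt (originally-T cells now '.'): 20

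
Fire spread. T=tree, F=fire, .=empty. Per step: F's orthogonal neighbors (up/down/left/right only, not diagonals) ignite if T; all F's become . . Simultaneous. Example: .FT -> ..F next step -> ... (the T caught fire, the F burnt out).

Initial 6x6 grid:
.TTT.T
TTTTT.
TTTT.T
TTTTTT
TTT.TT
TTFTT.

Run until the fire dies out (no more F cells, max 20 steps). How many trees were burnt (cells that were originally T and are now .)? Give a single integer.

Step 1: +3 fires, +1 burnt (F count now 3)
Step 2: +4 fires, +3 burnt (F count now 4)
Step 3: +5 fires, +4 burnt (F count now 5)
Step 4: +6 fires, +5 burnt (F count now 6)
Step 5: +5 fires, +6 burnt (F count now 5)
Step 6: +5 fires, +5 burnt (F count now 5)
Step 7: +0 fires, +5 burnt (F count now 0)
Fire out after step 7
Initially T: 29, now '.': 35
Total burnt (originally-T cells now '.'): 28

Answer: 28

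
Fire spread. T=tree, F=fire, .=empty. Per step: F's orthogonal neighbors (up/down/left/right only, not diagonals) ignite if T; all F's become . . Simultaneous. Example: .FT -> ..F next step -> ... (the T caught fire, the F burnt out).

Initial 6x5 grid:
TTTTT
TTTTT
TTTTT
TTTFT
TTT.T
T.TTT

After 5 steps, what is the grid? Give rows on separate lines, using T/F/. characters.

Step 1: 3 trees catch fire, 1 burn out
  TTTTT
  TTTTT
  TTTFT
  TTF.F
  TTT.T
  T.TTT
Step 2: 6 trees catch fire, 3 burn out
  TTTTT
  TTTFT
  TTF.F
  TF...
  TTF.F
  T.TTT
Step 3: 8 trees catch fire, 6 burn out
  TTTFT
  TTF.F
  TF...
  F....
  TF...
  T.FTF
Step 4: 6 trees catch fire, 8 burn out
  TTF.F
  TF...
  F....
  .....
  F....
  T..F.
Step 5: 3 trees catch fire, 6 burn out
  TF...
  F....
  .....
  .....
  .....
  F....

TF...
F....
.....
.....
.....
F....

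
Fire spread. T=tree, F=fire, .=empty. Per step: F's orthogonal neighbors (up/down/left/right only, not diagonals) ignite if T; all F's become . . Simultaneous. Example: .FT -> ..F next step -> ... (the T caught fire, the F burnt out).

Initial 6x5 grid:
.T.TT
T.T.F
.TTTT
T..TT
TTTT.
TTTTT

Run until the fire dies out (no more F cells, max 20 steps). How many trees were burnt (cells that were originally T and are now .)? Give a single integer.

Answer: 19

Derivation:
Step 1: +2 fires, +1 burnt (F count now 2)
Step 2: +3 fires, +2 burnt (F count now 3)
Step 3: +2 fires, +3 burnt (F count now 2)
Step 4: +3 fires, +2 burnt (F count now 3)
Step 5: +2 fires, +3 burnt (F count now 2)
Step 6: +3 fires, +2 burnt (F count now 3)
Step 7: +2 fires, +3 burnt (F count now 2)
Step 8: +2 fires, +2 burnt (F count now 2)
Step 9: +0 fires, +2 burnt (F count now 0)
Fire out after step 9
Initially T: 21, now '.': 28
Total burnt (originally-T cells now '.'): 19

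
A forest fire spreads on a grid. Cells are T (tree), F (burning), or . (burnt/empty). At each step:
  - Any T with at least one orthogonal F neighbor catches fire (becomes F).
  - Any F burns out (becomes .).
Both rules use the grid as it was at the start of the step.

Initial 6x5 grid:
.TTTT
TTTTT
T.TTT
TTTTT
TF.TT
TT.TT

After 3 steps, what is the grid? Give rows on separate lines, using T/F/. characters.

Step 1: 3 trees catch fire, 1 burn out
  .TTTT
  TTTTT
  T.TTT
  TFTTT
  F..TT
  TF.TT
Step 2: 3 trees catch fire, 3 burn out
  .TTTT
  TTTTT
  T.TTT
  F.FTT
  ...TT
  F..TT
Step 3: 3 trees catch fire, 3 burn out
  .TTTT
  TTTTT
  F.FTT
  ...FT
  ...TT
  ...TT

.TTTT
TTTTT
F.FTT
...FT
...TT
...TT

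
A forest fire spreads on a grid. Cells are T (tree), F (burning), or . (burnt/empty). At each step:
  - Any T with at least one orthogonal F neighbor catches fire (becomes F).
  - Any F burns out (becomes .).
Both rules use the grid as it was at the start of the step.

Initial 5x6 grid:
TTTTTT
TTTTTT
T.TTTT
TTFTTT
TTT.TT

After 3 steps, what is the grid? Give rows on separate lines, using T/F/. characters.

Step 1: 4 trees catch fire, 1 burn out
  TTTTTT
  TTTTTT
  T.FTTT
  TF.FTT
  TTF.TT
Step 2: 5 trees catch fire, 4 burn out
  TTTTTT
  TTFTTT
  T..FTT
  F...FT
  TF..TT
Step 3: 8 trees catch fire, 5 burn out
  TTFTTT
  TF.FTT
  F...FT
  .....F
  F...FT

TTFTTT
TF.FTT
F...FT
.....F
F...FT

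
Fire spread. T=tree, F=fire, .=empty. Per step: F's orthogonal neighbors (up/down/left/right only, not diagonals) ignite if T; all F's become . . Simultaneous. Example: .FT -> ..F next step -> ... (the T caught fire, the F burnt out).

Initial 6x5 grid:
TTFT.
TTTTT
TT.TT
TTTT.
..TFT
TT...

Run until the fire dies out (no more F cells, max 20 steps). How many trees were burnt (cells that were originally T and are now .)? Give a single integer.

Answer: 18

Derivation:
Step 1: +6 fires, +2 burnt (F count now 6)
Step 2: +5 fires, +6 burnt (F count now 5)
Step 3: +5 fires, +5 burnt (F count now 5)
Step 4: +2 fires, +5 burnt (F count now 2)
Step 5: +0 fires, +2 burnt (F count now 0)
Fire out after step 5
Initially T: 20, now '.': 28
Total burnt (originally-T cells now '.'): 18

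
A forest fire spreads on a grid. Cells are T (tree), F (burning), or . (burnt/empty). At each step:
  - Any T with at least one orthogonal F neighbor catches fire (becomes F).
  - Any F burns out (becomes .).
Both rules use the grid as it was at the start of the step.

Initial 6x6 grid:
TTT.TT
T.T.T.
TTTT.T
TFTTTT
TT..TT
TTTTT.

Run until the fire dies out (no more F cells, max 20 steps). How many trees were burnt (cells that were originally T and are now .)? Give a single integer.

Step 1: +4 fires, +1 burnt (F count now 4)
Step 2: +5 fires, +4 burnt (F count now 5)
Step 3: +6 fires, +5 burnt (F count now 6)
Step 4: +5 fires, +6 burnt (F count now 5)
Step 5: +4 fires, +5 burnt (F count now 4)
Step 6: +0 fires, +4 burnt (F count now 0)
Fire out after step 6
Initially T: 27, now '.': 33
Total burnt (originally-T cells now '.'): 24

Answer: 24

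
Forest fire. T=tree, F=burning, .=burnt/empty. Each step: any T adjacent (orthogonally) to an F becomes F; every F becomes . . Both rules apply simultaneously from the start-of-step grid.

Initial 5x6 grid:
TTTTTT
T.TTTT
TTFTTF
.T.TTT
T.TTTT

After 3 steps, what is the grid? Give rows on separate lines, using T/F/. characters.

Step 1: 6 trees catch fire, 2 burn out
  TTTTTT
  T.FTTF
  TF.FF.
  .T.TTF
  T.TTTT
Step 2: 9 trees catch fire, 6 burn out
  TTFTTF
  T..FF.
  F.....
  .F.FF.
  T.TTTF
Step 3: 6 trees catch fire, 9 burn out
  TF.FF.
  F.....
  ......
  ......
  T.TFF.

TF.FF.
F.....
......
......
T.TFF.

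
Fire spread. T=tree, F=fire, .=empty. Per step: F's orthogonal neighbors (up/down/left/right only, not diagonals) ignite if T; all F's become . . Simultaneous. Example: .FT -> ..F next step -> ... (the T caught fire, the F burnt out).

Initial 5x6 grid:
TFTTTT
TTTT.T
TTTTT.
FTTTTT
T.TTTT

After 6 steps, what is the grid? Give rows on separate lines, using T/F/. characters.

Step 1: 6 trees catch fire, 2 burn out
  F.FTTT
  TFTT.T
  FTTTT.
  .FTTTT
  F.TTTT
Step 2: 5 trees catch fire, 6 burn out
  ...FTT
  F.FT.T
  .FTTT.
  ..FTTT
  ..TTTT
Step 3: 5 trees catch fire, 5 burn out
  ....FT
  ...F.T
  ..FTT.
  ...FTT
  ..FTTT
Step 4: 4 trees catch fire, 5 burn out
  .....F
  .....T
  ...FT.
  ....FT
  ...FTT
Step 5: 4 trees catch fire, 4 burn out
  ......
  .....F
  ....F.
  .....F
  ....FT
Step 6: 1 trees catch fire, 4 burn out
  ......
  ......
  ......
  ......
  .....F

......
......
......
......
.....F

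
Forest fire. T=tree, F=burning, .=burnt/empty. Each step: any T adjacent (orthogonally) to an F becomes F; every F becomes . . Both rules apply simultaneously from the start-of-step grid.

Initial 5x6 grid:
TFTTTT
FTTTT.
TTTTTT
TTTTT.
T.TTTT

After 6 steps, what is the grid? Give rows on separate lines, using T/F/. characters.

Step 1: 4 trees catch fire, 2 burn out
  F.FTTT
  .FTTT.
  FTTTTT
  TTTTT.
  T.TTTT
Step 2: 4 trees catch fire, 4 burn out
  ...FTT
  ..FTT.
  .FTTTT
  FTTTT.
  T.TTTT
Step 3: 5 trees catch fire, 4 burn out
  ....FT
  ...FT.
  ..FTTT
  .FTTT.
  F.TTTT
Step 4: 4 trees catch fire, 5 burn out
  .....F
  ....F.
  ...FTT
  ..FTT.
  ..TTTT
Step 5: 3 trees catch fire, 4 burn out
  ......
  ......
  ....FT
  ...FT.
  ..FTTT
Step 6: 3 trees catch fire, 3 burn out
  ......
  ......
  .....F
  ....F.
  ...FTT

......
......
.....F
....F.
...FTT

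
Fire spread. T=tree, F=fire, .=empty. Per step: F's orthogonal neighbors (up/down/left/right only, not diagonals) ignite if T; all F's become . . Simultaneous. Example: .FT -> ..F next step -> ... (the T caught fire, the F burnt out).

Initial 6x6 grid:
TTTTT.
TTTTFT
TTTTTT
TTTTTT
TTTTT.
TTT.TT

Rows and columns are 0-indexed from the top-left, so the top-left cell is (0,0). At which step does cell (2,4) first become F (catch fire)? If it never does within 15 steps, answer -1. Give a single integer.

Step 1: cell (2,4)='F' (+4 fires, +1 burnt)
  -> target ignites at step 1
Step 2: cell (2,4)='.' (+5 fires, +4 burnt)
Step 3: cell (2,4)='.' (+6 fires, +5 burnt)
Step 4: cell (2,4)='.' (+6 fires, +6 burnt)
Step 5: cell (2,4)='.' (+5 fires, +6 burnt)
Step 6: cell (2,4)='.' (+3 fires, +5 burnt)
Step 7: cell (2,4)='.' (+2 fires, +3 burnt)
Step 8: cell (2,4)='.' (+1 fires, +2 burnt)
Step 9: cell (2,4)='.' (+0 fires, +1 burnt)
  fire out at step 9

1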